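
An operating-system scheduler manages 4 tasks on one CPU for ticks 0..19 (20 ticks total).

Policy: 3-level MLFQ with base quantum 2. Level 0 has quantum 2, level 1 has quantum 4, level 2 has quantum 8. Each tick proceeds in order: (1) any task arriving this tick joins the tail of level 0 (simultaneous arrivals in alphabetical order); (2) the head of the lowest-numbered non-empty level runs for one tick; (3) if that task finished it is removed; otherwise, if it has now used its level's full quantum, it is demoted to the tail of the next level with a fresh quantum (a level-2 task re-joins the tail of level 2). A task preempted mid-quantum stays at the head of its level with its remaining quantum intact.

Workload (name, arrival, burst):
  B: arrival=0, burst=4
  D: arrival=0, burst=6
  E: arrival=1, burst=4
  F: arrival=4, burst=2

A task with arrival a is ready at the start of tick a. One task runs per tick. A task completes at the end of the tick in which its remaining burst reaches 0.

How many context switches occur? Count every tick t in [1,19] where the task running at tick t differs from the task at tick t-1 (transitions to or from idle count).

context switches = 7

t=0: L0/L1/L2 = BD/-/- → run B
t=1: L0/L1/L2 = BDE/-/- → run B
t=2: L0/L1/L2 = DE/B/- → run D
t=3: L0/L1/L2 = DE/B/- → run D
t=4: L0/L1/L2 = EF/BD/- → run E
t=5: L0/L1/L2 = EF/BD/- → run E
t=6: L0/L1/L2 = F/BDE/- → run F
t=7: L0/L1/L2 = F/BDE/- → run F
t=8: L0/L1/L2 = -/BDE/- → run B
t=9: L0/L1/L2 = -/BDE/- → run B
t=10: L0/L1/L2 = -/DE/- → run D
t=11: L0/L1/L2 = -/DE/- → run D
t=12: L0/L1/L2 = -/DE/- → run D
t=13: L0/L1/L2 = -/DE/- → run D
t=14: L0/L1/L2 = -/E/- → run E
t=15: L0/L1/L2 = -/E/- → run E
t=16: (idle)
t=17: (idle)
t=18: (idle)
t=19: (idle)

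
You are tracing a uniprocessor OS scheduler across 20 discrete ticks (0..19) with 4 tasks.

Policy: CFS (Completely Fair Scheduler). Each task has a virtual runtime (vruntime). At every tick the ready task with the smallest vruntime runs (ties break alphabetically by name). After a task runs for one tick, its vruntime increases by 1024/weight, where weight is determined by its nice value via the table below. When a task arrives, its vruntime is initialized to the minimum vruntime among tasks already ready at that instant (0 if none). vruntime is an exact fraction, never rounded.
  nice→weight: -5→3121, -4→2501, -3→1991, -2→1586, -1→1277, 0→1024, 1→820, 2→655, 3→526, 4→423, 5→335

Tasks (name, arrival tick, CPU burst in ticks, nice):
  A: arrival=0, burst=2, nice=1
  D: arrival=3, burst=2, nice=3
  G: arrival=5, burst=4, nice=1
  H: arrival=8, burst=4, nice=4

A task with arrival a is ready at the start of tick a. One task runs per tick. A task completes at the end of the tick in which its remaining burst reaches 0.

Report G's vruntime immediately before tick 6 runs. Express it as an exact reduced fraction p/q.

t=0: vr[A=0] → run A
t=1: vr[A=256/205] → run A
t=2: (idle)
t=3: vr[D=0] → run D
t=4: vr[D=512/263] → run D
t=5: vr[G=0] → run G
t=6: vr[G=256/205] → run G
t=7: vr[G=512/205] → run G
t=8: vr[G=768/205 H=768/205] → run G
t=9: vr[H=768/205] → run H
t=10: vr[H=534784/86715] → run H
t=11: vr[H=744704/86715] → run H
t=12: vr[H=318208/28905] → run H
t=13: (idle)
t=14: (idle)
t=15: (idle)
t=16: (idle)
t=17: (idle)
t=18: (idle)
t=19: (idle)

vruntime(G, start of tick 6) = 256/205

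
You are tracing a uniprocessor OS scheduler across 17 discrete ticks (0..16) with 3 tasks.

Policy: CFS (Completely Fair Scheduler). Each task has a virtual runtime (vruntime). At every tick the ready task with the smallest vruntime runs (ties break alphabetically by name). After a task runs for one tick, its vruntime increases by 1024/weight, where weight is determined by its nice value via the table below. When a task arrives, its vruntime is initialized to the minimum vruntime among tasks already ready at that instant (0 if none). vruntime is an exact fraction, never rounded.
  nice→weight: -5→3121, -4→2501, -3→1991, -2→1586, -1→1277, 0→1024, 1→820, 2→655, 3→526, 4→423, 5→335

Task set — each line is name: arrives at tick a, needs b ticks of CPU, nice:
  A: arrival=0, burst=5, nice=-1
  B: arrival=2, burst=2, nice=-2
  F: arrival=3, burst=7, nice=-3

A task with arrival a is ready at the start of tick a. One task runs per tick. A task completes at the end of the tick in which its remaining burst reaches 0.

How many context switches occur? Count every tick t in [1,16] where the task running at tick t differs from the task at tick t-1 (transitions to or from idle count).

context switches = 8

t=0: vr[A=0] → run A
t=1: vr[A=1024/1277] → run A
t=2: vr[A=2048/1277 B=2048/1277] → run A
t=3: vr[A=3072/1277 B=2048/1277 F=2048/1277] → run B
t=4: vr[A=3072/1277 B=2277888/1012661 F=2048/1277] → run F
t=5: vr[A=3072/1277 B=2277888/1012661 F=5385216/2542507] → run F
t=6: vr[A=3072/1277 B=2277888/1012661 F=6692864/2542507] → run B
t=7: vr[A=3072/1277 F=6692864/2542507] → run A
t=8: vr[A=4096/1277 F=6692864/2542507] → run F
t=9: vr[A=4096/1277 F=8000512/2542507] → run F
t=10: vr[A=4096/1277 F=9308160/2542507] → run A
t=11: vr[F=9308160/2542507] → run F
t=12: vr[F=10615808/2542507] → run F
t=13: vr[F=11923456/2542507] → run F
t=14: (idle)
t=15: (idle)
t=16: (idle)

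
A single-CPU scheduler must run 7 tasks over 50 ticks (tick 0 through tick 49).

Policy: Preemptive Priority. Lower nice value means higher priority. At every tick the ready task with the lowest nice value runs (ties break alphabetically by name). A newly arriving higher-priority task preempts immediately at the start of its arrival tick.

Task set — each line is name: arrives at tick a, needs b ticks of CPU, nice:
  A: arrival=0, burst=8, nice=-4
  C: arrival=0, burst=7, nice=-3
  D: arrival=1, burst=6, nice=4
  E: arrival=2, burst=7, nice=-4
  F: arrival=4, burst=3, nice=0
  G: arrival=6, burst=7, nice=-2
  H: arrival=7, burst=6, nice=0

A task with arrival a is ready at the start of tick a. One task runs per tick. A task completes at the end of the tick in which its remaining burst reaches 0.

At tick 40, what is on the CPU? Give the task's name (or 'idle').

t=0: ready={A,C} → run A
t=1: ready={A,C,D} → run A
t=2: ready={A,C,D,E} → run A
t=3: ready={A,C,D,E} → run A
t=4: ready={A,C,D,E,F} → run A
t=5: ready={A,C,D,E,F} → run A
t=6: ready={A,C,D,E,F,G} → run A
t=7: ready={A,C,D,E,F,G,H} → run A
t=8: ready={C,D,E,F,G,H} → run E
t=9: ready={C,D,E,F,G,H} → run E
t=10: ready={C,D,E,F,G,H} → run E
t=11: ready={C,D,E,F,G,H} → run E
t=12: ready={C,D,E,F,G,H} → run E
t=13: ready={C,D,E,F,G,H} → run E
t=14: ready={C,D,E,F,G,H} → run E
t=15: ready={C,D,F,G,H} → run C
t=16: ready={C,D,F,G,H} → run C
t=17: ready={C,D,F,G,H} → run C
t=18: ready={C,D,F,G,H} → run C
t=19: ready={C,D,F,G,H} → run C
t=20: ready={C,D,F,G,H} → run C
t=21: ready={C,D,F,G,H} → run C
t=22: ready={D,F,G,H} → run G
t=23: ready={D,F,G,H} → run G
t=24: ready={D,F,G,H} → run G
t=25: ready={D,F,G,H} → run G
t=26: ready={D,F,G,H} → run G
t=27: ready={D,F,G,H} → run G
t=28: ready={D,F,G,H} → run G
t=29: ready={D,F,H} → run F
t=30: ready={D,F,H} → run F
t=31: ready={D,F,H} → run F
t=32: ready={D,H} → run H
t=33: ready={D,H} → run H
t=34: ready={D,H} → run H
t=35: ready={D,H} → run H
t=36: ready={D,H} → run H
t=37: ready={D,H} → run H
t=38: ready={D} → run D
t=39: ready={D} → run D
t=40: ready={D} → run D
t=41: ready={D} → run D
t=42: ready={D} → run D
t=43: ready={D} → run D
t=44: (idle)
t=45: (idle)
t=46: (idle)
t=47: (idle)
t=48: (idle)
t=49: (idle)

running at tick 40 = D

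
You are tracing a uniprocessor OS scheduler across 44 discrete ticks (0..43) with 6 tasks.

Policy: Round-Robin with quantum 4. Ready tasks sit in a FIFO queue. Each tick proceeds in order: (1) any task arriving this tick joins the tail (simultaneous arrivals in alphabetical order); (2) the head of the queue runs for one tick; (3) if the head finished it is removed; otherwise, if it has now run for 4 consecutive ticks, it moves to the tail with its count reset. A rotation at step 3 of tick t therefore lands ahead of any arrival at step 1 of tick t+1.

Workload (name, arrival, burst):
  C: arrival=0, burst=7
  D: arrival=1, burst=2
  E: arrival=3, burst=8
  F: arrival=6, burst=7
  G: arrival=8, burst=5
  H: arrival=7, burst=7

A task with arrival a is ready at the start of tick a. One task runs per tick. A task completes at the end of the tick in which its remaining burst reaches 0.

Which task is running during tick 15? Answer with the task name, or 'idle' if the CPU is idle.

t=0: queue=[C] q_used=0 → run C
t=1: queue=[C,D] q_used=1 → run C
t=2: queue=[C,D] q_used=2 → run C
t=3: queue=[C,D,E] q_used=3 → run C
t=4: queue=[D,E,C] q_used=0 → run D
t=5: queue=[D,E,C] q_used=1 → run D
t=6: queue=[E,C,F] q_used=0 → run E
t=7: queue=[E,C,F,H] q_used=1 → run E
t=8: queue=[E,C,F,H,G] q_used=2 → run E
t=9: queue=[E,C,F,H,G] q_used=3 → run E
t=10: queue=[C,F,H,G,E] q_used=0 → run C
t=11: queue=[C,F,H,G,E] q_used=1 → run C
t=12: queue=[C,F,H,G,E] q_used=2 → run C
t=13: queue=[F,H,G,E] q_used=0 → run F
t=14: queue=[F,H,G,E] q_used=1 → run F
t=15: queue=[F,H,G,E] q_used=2 → run F
t=16: queue=[F,H,G,E] q_used=3 → run F
t=17: queue=[H,G,E,F] q_used=0 → run H
t=18: queue=[H,G,E,F] q_used=1 → run H
t=19: queue=[H,G,E,F] q_used=2 → run H
t=20: queue=[H,G,E,F] q_used=3 → run H
t=21: queue=[G,E,F,H] q_used=0 → run G
t=22: queue=[G,E,F,H] q_used=1 → run G
t=23: queue=[G,E,F,H] q_used=2 → run G
t=24: queue=[G,E,F,H] q_used=3 → run G
t=25: queue=[E,F,H,G] q_used=0 → run E
t=26: queue=[E,F,H,G] q_used=1 → run E
t=27: queue=[E,F,H,G] q_used=2 → run E
t=28: queue=[E,F,H,G] q_used=3 → run E
t=29: queue=[F,H,G] q_used=0 → run F
t=30: queue=[F,H,G] q_used=1 → run F
t=31: queue=[F,H,G] q_used=2 → run F
t=32: queue=[H,G] q_used=0 → run H
t=33: queue=[H,G] q_used=1 → run H
t=34: queue=[H,G] q_used=2 → run H
t=35: queue=[G] q_used=0 → run G
t=36: (idle)
t=37: (idle)
t=38: (idle)
t=39: (idle)
t=40: (idle)
t=41: (idle)
t=42: (idle)
t=43: (idle)

running at tick 15 = F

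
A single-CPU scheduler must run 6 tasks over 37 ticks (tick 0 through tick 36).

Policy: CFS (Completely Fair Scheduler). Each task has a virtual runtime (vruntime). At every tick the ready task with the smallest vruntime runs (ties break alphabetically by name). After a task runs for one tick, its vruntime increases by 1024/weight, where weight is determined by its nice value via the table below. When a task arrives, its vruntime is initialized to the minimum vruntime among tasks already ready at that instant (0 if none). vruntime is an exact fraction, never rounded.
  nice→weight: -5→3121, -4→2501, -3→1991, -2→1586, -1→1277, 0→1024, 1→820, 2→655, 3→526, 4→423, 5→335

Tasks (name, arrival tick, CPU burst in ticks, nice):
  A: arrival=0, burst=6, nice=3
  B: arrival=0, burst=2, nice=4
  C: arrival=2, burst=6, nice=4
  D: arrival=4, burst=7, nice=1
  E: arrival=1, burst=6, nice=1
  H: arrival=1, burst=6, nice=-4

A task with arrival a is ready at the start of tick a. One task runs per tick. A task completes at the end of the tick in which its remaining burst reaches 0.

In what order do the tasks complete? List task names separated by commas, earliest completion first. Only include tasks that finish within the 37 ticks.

completion order = H, B, E, D, A, C

t=0: vr[A=0 B=0] → run A
t=1: vr[A=512/263 B=0 E=0 H=0] → run B
t=2: vr[A=512/263 B=1024/423 C=0 E=0 H=0] → run C
t=3: vr[A=512/263 B=1024/423 C=1024/423 E=0 H=0] → run E
t=4: vr[A=512/263 B=1024/423 C=1024/423 D=0 E=256/205 H=0] → run D
t=5: vr[A=512/263 B=1024/423 C=1024/423 D=256/205 E=256/205 H=0] → run H
t=6: vr[A=512/263 B=1024/423 C=1024/423 D=256/205 E=256/205 H=1024/2501] → run H
t=7: vr[A=512/263 B=1024/423 C=1024/423 D=256/205 E=256/205 H=2048/2501] → run H
t=8: vr[A=512/263 B=1024/423 C=1024/423 D=256/205 E=256/205 H=3072/2501] → run H
t=9: vr[A=512/263 B=1024/423 C=1024/423 D=256/205 E=256/205 H=4096/2501] → run D
t=10: vr[A=512/263 B=1024/423 C=1024/423 D=512/205 E=256/205 H=4096/2501] → run E
t=11: vr[A=512/263 B=1024/423 C=1024/423 D=512/205 E=512/205 H=4096/2501] → run H
t=12: vr[A=512/263 B=1024/423 C=1024/423 D=512/205 E=512/205 H=5120/2501] → run A
t=13: vr[A=1024/263 B=1024/423 C=1024/423 D=512/205 E=512/205 H=5120/2501] → run H
t=14: vr[A=1024/263 B=1024/423 C=1024/423 D=512/205 E=512/205] → run B
t=15: vr[A=1024/263 C=1024/423 D=512/205 E=512/205] → run C
t=16: vr[A=1024/263 C=2048/423 D=512/205 E=512/205] → run D
t=17: vr[A=1024/263 C=2048/423 D=768/205 E=512/205] → run E
t=18: vr[A=1024/263 C=2048/423 D=768/205 E=768/205] → run D
t=19: vr[A=1024/263 C=2048/423 D=1024/205 E=768/205] → run E
t=20: vr[A=1024/263 C=2048/423 D=1024/205 E=1024/205] → run A
t=21: vr[A=1536/263 C=2048/423 D=1024/205 E=1024/205] → run C
t=22: vr[A=1536/263 C=1024/141 D=1024/205 E=1024/205] → run D
t=23: vr[A=1536/263 C=1024/141 D=256/41 E=1024/205] → run E
t=24: vr[A=1536/263 C=1024/141 D=256/41 E=256/41] → run A
t=25: vr[A=2048/263 C=1024/141 D=256/41 E=256/41] → run D
t=26: vr[A=2048/263 C=1024/141 D=1536/205 E=256/41] → run E
t=27: vr[A=2048/263 C=1024/141 D=1536/205] → run C
t=28: vr[A=2048/263 C=4096/423 D=1536/205] → run D
t=29: vr[A=2048/263 C=4096/423] → run A
t=30: vr[A=2560/263 C=4096/423] → run C
t=31: vr[A=2560/263 C=5120/423] → run A
t=32: vr[C=5120/423] → run C
t=33: (idle)
t=34: (idle)
t=35: (idle)
t=36: (idle)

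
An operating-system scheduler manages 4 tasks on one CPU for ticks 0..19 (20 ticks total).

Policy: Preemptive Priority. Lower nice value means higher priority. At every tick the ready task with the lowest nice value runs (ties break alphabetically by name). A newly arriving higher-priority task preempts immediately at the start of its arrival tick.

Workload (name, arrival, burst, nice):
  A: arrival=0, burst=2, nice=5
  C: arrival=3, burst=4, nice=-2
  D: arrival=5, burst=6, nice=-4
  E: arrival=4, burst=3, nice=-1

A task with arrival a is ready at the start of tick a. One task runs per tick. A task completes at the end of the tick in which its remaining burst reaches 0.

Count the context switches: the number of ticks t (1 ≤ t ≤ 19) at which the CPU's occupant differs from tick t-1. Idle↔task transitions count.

t=0: ready={A} → run A
t=1: ready={A} → run A
t=2: (idle)
t=3: ready={C} → run C
t=4: ready={C,E} → run C
t=5: ready={C,D,E} → run D
t=6: ready={C,D,E} → run D
t=7: ready={C,D,E} → run D
t=8: ready={C,D,E} → run D
t=9: ready={C,D,E} → run D
t=10: ready={C,D,E} → run D
t=11: ready={C,E} → run C
t=12: ready={C,E} → run C
t=13: ready={E} → run E
t=14: ready={E} → run E
t=15: ready={E} → run E
t=16: (idle)
t=17: (idle)
t=18: (idle)
t=19: (idle)

context switches = 6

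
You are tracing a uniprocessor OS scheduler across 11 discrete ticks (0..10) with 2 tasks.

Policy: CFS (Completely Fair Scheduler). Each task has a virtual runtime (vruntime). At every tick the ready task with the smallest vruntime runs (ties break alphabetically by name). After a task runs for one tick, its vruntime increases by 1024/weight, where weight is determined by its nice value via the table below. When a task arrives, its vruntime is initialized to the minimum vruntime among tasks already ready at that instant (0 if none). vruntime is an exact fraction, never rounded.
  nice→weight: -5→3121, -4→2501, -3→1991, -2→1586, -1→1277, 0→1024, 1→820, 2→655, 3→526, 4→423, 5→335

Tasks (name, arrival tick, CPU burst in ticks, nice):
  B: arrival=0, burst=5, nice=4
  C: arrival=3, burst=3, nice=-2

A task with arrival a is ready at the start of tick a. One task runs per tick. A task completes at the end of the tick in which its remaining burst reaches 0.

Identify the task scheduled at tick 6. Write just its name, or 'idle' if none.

running at tick 6 = C

t=0: vr[B=0] → run B
t=1: vr[B=1024/423] → run B
t=2: vr[B=2048/423] → run B
t=3: vr[B=1024/141 C=1024/141] → run B
t=4: vr[B=4096/423 C=1024/141] → run C
t=5: vr[B=4096/423 C=884224/111813] → run C
t=6: vr[B=4096/423 C=956416/111813] → run C
t=7: vr[B=4096/423] → run B
t=8: (idle)
t=9: (idle)
t=10: (idle)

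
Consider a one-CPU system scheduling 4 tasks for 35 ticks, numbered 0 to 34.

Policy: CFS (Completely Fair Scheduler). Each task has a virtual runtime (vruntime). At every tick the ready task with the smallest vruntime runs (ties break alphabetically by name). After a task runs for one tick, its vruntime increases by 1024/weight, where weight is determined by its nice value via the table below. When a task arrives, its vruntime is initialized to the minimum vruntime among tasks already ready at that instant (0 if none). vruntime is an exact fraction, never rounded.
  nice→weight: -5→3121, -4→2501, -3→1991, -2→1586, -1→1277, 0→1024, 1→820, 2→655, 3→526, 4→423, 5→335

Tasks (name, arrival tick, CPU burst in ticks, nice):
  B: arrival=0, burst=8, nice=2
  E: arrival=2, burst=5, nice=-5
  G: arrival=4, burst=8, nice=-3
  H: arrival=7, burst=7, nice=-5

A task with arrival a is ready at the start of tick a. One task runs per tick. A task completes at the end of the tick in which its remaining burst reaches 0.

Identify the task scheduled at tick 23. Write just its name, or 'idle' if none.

t=0: vr[B=0] → run B
t=1: vr[B=1024/655] → run B
t=2: vr[B=2048/655 E=2048/655] → run B
t=3: vr[B=3072/655 E=2048/655] → run E
t=4: vr[B=3072/655 E=7062528/2044255 G=7062528/2044255] → run E
t=5: vr[B=3072/655 E=7733248/2044255 G=7062528/2044255] → run G
t=6: vr[B=3072/655 E=7733248/2044255 G=16154810368/4070111705] → run E
t=7: vr[B=3072/655 E=8403968/2044255 G=16154810368/4070111705 H=16154810368/4070111705] → run G
t=8: vr[B=3072/655 E=8403968/2044255 G=18248127488/4070111705 H=16154810368/4070111705] → run H
t=9: vr[B=3072/655 E=8403968/2044255 G=18248127488/4070111705 H=17490213888/4070111705] → run E
t=10: vr[B=3072/655 E=9074688/2044255 G=18248127488/4070111705 H=17490213888/4070111705] → run H
t=11: vr[B=3072/655 E=9074688/2044255 G=18248127488/4070111705 H=18825617408/4070111705] → run E
t=12: vr[B=3072/655 G=18248127488/4070111705 H=18825617408/4070111705] → run G
t=13: vr[B=3072/655 G=20341444608/4070111705 H=18825617408/4070111705] → run H
t=14: vr[B=3072/655 G=20341444608/4070111705 H=20161020928/4070111705] → run B
t=15: vr[B=4096/655 G=20341444608/4070111705 H=20161020928/4070111705] → run H
t=16: vr[B=4096/655 G=20341444608/4070111705 H=21496424448/4070111705] → run G
t=17: vr[B=4096/655 G=22434761728/4070111705 H=21496424448/4070111705] → run H
t=18: vr[B=4096/655 G=22434761728/4070111705 H=22831827968/4070111705] → run G
t=19: vr[B=4096/655 G=24528078848/4070111705 H=22831827968/4070111705] → run H
t=20: vr[B=4096/655 G=24528078848/4070111705 H=24167231488/4070111705] → run H
t=21: vr[B=4096/655 G=24528078848/4070111705] → run G
t=22: vr[B=4096/655 G=26621395968/4070111705] → run B
t=23: vr[B=1024/131 G=26621395968/4070111705] → run G
t=24: vr[B=1024/131 G=28714713088/4070111705] → run G
t=25: vr[B=1024/131] → run B
t=26: vr[B=6144/655] → run B
t=27: vr[B=7168/655] → run B
t=28: (idle)
t=29: (idle)
t=30: (idle)
t=31: (idle)
t=32: (idle)
t=33: (idle)
t=34: (idle)

running at tick 23 = G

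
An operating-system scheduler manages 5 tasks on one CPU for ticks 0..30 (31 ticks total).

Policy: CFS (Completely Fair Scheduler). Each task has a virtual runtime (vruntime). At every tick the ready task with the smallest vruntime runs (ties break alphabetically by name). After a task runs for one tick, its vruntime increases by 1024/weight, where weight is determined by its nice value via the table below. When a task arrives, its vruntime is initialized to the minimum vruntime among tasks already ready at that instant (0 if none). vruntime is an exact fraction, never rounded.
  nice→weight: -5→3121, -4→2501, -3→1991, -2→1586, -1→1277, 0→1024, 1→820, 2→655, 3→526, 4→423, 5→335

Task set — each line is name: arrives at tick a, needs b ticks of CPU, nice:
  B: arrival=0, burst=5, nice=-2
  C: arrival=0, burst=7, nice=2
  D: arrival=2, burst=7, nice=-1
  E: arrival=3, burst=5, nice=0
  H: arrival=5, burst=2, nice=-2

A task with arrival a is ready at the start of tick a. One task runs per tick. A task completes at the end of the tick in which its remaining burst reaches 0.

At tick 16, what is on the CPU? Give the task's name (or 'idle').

running at tick 16 = C

t=0: vr[B=0 C=0] → run B
t=1: vr[B=512/793 C=0] → run C
t=2: vr[B=512/793 C=1024/655 D=512/793] → run B
t=3: vr[B=1024/793 C=1024/655 D=512/793 E=512/793] → run D
t=4: vr[B=1024/793 C=1024/655 D=1465856/1012661 E=512/793] → run E
t=5: vr[B=1024/793 C=1024/655 D=1465856/1012661 E=1305/793 H=1024/793] → run B
t=6: vr[B=1536/793 C=1024/655 D=1465856/1012661 E=1305/793 H=1024/793] → run H
t=7: vr[B=1536/793 C=1024/655 D=1465856/1012661 E=1305/793 H=1536/793] → run D
t=8: vr[B=1536/793 C=1024/655 D=2277888/1012661 E=1305/793 H=1536/793] → run C
t=9: vr[B=1536/793 C=2048/655 D=2277888/1012661 E=1305/793 H=1536/793] → run E
t=10: vr[B=1536/793 C=2048/655 D=2277888/1012661 E=2098/793 H=1536/793] → run B
t=11: vr[B=2048/793 C=2048/655 D=2277888/1012661 E=2098/793 H=1536/793] → run H
t=12: vr[B=2048/793 C=2048/655 D=2277888/1012661 E=2098/793] → run D
t=13: vr[B=2048/793 C=2048/655 D=3089920/1012661 E=2098/793] → run B
t=14: vr[C=2048/655 D=3089920/1012661 E=2098/793] → run E
t=15: vr[C=2048/655 D=3089920/1012661 E=2891/793] → run D
t=16: vr[C=2048/655 D=3901952/1012661 E=2891/793] → run C
t=17: vr[C=3072/655 D=3901952/1012661 E=2891/793] → run E
t=18: vr[C=3072/655 D=3901952/1012661 E=3684/793] → run D
t=19: vr[C=3072/655 D=4713984/1012661 E=3684/793] → run E
t=20: vr[C=3072/655 D=4713984/1012661] → run D
t=21: vr[C=3072/655 D=5526016/1012661] → run C
t=22: vr[C=4096/655 D=5526016/1012661] → run D
t=23: vr[C=4096/655] → run C
t=24: vr[C=1024/131] → run C
t=25: vr[C=6144/655] → run C
t=26: (idle)
t=27: (idle)
t=28: (idle)
t=29: (idle)
t=30: (idle)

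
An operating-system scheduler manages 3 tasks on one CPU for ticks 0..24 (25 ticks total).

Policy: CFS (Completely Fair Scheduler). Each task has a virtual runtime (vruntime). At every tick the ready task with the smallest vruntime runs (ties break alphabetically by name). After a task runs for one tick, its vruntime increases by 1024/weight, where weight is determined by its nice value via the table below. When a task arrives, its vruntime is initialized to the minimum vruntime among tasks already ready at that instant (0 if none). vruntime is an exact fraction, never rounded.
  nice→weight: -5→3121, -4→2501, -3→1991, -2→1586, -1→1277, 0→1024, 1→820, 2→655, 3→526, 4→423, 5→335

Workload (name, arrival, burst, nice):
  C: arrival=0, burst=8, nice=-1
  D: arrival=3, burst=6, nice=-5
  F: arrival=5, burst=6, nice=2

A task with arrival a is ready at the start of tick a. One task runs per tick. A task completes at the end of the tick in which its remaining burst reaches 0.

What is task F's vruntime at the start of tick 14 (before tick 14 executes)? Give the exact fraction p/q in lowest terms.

vruntime(F, start of tick 14) = 15298799616/2610513635

t=0: vr[C=0] → run C
t=1: vr[C=1024/1277] → run C
t=2: vr[C=2048/1277] → run C
t=3: vr[C=3072/1277 D=3072/1277] → run C
t=4: vr[C=4096/1277 D=3072/1277] → run D
t=5: vr[C=4096/1277 D=10895360/3985517 F=10895360/3985517] → run D
t=6: vr[C=4096/1277 D=12203008/3985517 F=10895360/3985517] → run F
t=7: vr[C=4096/1277 D=12203008/3985517 F=11217630208/2610513635] → run D
t=8: vr[C=4096/1277 D=13510656/3985517 F=11217630208/2610513635] → run C
t=9: vr[C=5120/1277 D=13510656/3985517 F=11217630208/2610513635] → run D
t=10: vr[C=5120/1277 D=14818304/3985517 F=11217630208/2610513635] → run D
t=11: vr[C=5120/1277 D=16125952/3985517 F=11217630208/2610513635] → run C
t=12: vr[C=6144/1277 D=16125952/3985517 F=11217630208/2610513635] → run D
t=13: vr[C=6144/1277 F=11217630208/2610513635] → run F
t=14: vr[C=6144/1277 F=15298799616/2610513635] → run C
t=15: vr[C=7168/1277 F=15298799616/2610513635] → run C
t=16: vr[F=15298799616/2610513635] → run F
t=17: vr[F=19379969024/2610513635] → run F
t=18: vr[F=23461138432/2610513635] → run F
t=19: vr[F=5508461568/522102727] → run F
t=20: (idle)
t=21: (idle)
t=22: (idle)
t=23: (idle)
t=24: (idle)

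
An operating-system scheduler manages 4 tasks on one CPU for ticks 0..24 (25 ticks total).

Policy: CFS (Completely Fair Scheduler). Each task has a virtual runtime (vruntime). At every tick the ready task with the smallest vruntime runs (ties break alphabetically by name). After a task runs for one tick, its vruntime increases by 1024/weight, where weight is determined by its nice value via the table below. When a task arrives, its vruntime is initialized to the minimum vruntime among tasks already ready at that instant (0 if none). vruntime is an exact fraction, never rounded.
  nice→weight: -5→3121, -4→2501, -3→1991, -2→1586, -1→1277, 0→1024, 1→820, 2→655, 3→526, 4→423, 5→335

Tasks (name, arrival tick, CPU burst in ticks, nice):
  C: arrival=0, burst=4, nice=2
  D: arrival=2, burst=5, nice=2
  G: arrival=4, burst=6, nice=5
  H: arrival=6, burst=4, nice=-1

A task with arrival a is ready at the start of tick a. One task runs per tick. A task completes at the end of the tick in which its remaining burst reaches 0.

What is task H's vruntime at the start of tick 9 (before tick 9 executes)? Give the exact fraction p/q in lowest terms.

vruntime(H, start of tick 9) = 5264384/836435

t=0: vr[C=0] → run C
t=1: vr[C=1024/655] → run C
t=2: vr[C=2048/655 D=2048/655] → run C
t=3: vr[C=3072/655 D=2048/655] → run D
t=4: vr[C=3072/655 D=3072/655 G=3072/655] → run C
t=5: vr[D=3072/655 G=3072/655] → run D
t=6: vr[D=4096/655 G=3072/655 H=3072/655] → run G
t=7: vr[D=4096/655 G=339968/43885 H=3072/655] → run H
t=8: vr[D=4096/655 G=339968/43885 H=4593664/836435] → run H
t=9: vr[D=4096/655 G=339968/43885 H=5264384/836435] → run D
t=10: vr[D=1024/131 G=339968/43885 H=5264384/836435] → run H
t=11: vr[D=1024/131 G=339968/43885 H=5935104/836435] → run H
t=12: vr[D=1024/131 G=339968/43885] → run G
t=13: vr[D=1024/131 G=474112/43885] → run D
t=14: vr[D=6144/655 G=474112/43885] → run D
t=15: vr[G=474112/43885] → run G
t=16: vr[G=608256/43885] → run G
t=17: vr[G=148480/8777] → run G
t=18: vr[G=876544/43885] → run G
t=19: (idle)
t=20: (idle)
t=21: (idle)
t=22: (idle)
t=23: (idle)
t=24: (idle)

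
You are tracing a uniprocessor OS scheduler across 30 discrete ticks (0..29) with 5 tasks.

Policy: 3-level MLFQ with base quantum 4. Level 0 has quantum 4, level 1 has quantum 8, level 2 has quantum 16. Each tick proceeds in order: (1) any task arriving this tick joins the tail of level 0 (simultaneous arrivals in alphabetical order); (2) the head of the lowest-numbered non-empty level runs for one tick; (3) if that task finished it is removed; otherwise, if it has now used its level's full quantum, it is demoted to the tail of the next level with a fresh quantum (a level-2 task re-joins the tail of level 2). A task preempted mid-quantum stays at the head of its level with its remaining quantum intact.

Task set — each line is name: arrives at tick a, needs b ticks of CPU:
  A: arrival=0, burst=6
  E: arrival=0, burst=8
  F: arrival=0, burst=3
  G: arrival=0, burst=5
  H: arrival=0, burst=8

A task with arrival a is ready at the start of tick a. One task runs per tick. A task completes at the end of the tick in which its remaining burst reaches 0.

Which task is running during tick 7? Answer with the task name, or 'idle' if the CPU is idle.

t=0: L0/L1/L2 = AEFGH/-/- → run A
t=1: L0/L1/L2 = AEFGH/-/- → run A
t=2: L0/L1/L2 = AEFGH/-/- → run A
t=3: L0/L1/L2 = AEFGH/-/- → run A
t=4: L0/L1/L2 = EFGH/A/- → run E
t=5: L0/L1/L2 = EFGH/A/- → run E
t=6: L0/L1/L2 = EFGH/A/- → run E
t=7: L0/L1/L2 = EFGH/A/- → run E
t=8: L0/L1/L2 = FGH/AE/- → run F
t=9: L0/L1/L2 = FGH/AE/- → run F
t=10: L0/L1/L2 = FGH/AE/- → run F
t=11: L0/L1/L2 = GH/AE/- → run G
t=12: L0/L1/L2 = GH/AE/- → run G
t=13: L0/L1/L2 = GH/AE/- → run G
t=14: L0/L1/L2 = GH/AE/- → run G
t=15: L0/L1/L2 = H/AEG/- → run H
t=16: L0/L1/L2 = H/AEG/- → run H
t=17: L0/L1/L2 = H/AEG/- → run H
t=18: L0/L1/L2 = H/AEG/- → run H
t=19: L0/L1/L2 = -/AEGH/- → run A
t=20: L0/L1/L2 = -/AEGH/- → run A
t=21: L0/L1/L2 = -/EGH/- → run E
t=22: L0/L1/L2 = -/EGH/- → run E
t=23: L0/L1/L2 = -/EGH/- → run E
t=24: L0/L1/L2 = -/EGH/- → run E
t=25: L0/L1/L2 = -/GH/- → run G
t=26: L0/L1/L2 = -/H/- → run H
t=27: L0/L1/L2 = -/H/- → run H
t=28: L0/L1/L2 = -/H/- → run H
t=29: L0/L1/L2 = -/H/- → run H

running at tick 7 = E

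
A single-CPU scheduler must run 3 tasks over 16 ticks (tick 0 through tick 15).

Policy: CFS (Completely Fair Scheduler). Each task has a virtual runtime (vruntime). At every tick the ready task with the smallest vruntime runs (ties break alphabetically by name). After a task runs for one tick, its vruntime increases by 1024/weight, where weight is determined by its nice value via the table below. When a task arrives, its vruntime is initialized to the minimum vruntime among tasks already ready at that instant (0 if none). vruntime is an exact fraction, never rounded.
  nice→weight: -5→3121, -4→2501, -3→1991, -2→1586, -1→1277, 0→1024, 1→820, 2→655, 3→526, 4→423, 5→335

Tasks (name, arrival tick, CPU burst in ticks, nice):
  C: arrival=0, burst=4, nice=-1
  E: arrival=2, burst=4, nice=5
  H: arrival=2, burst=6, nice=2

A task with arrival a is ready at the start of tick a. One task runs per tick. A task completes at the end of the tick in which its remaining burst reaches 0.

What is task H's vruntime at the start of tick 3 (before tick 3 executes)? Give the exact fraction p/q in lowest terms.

vruntime(H, start of tick 3) = 2048/1277

t=0: vr[C=0] → run C
t=1: vr[C=1024/1277] → run C
t=2: vr[C=2048/1277 E=2048/1277 H=2048/1277] → run C
t=3: vr[C=3072/1277 E=2048/1277 H=2048/1277] → run E
t=4: vr[C=3072/1277 E=1993728/427795 H=2048/1277] → run H
t=5: vr[C=3072/1277 E=1993728/427795 H=2649088/836435] → run C
t=6: vr[E=1993728/427795 H=2649088/836435] → run H
t=7: vr[E=1993728/427795 H=3956736/836435] → run E
t=8: vr[E=3301376/427795 H=3956736/836435] → run H
t=9: vr[E=3301376/427795 H=5264384/836435] → run H
t=10: vr[E=3301376/427795 H=6572032/836435] → run E
t=11: vr[E=4609024/427795 H=6572032/836435] → run H
t=12: vr[E=4609024/427795 H=1575936/167287] → run H
t=13: vr[E=4609024/427795] → run E
t=14: (idle)
t=15: (idle)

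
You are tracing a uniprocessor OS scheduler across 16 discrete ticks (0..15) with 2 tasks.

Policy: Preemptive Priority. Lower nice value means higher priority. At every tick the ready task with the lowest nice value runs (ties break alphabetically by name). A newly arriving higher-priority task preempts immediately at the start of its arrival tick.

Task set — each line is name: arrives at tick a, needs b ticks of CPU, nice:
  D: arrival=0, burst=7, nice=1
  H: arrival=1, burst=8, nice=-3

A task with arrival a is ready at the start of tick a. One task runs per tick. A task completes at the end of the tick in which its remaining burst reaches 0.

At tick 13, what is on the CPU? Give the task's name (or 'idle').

t=0: ready={D} → run D
t=1: ready={D,H} → run H
t=2: ready={D,H} → run H
t=3: ready={D,H} → run H
t=4: ready={D,H} → run H
t=5: ready={D,H} → run H
t=6: ready={D,H} → run H
t=7: ready={D,H} → run H
t=8: ready={D,H} → run H
t=9: ready={D} → run D
t=10: ready={D} → run D
t=11: ready={D} → run D
t=12: ready={D} → run D
t=13: ready={D} → run D
t=14: ready={D} → run D
t=15: (idle)

running at tick 13 = D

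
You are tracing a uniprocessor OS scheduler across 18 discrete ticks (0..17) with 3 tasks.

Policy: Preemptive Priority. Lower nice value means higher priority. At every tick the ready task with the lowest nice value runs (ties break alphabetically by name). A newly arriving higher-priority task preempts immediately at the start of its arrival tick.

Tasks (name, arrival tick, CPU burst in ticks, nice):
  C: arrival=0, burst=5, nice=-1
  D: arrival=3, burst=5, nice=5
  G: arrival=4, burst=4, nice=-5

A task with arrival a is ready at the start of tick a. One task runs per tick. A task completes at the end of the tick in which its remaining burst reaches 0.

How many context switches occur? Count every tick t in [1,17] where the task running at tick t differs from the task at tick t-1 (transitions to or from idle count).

context switches = 4

t=0: ready={C} → run C
t=1: ready={C} → run C
t=2: ready={C} → run C
t=3: ready={C,D} → run C
t=4: ready={C,D,G} → run G
t=5: ready={C,D,G} → run G
t=6: ready={C,D,G} → run G
t=7: ready={C,D,G} → run G
t=8: ready={C,D} → run C
t=9: ready={D} → run D
t=10: ready={D} → run D
t=11: ready={D} → run D
t=12: ready={D} → run D
t=13: ready={D} → run D
t=14: (idle)
t=15: (idle)
t=16: (idle)
t=17: (idle)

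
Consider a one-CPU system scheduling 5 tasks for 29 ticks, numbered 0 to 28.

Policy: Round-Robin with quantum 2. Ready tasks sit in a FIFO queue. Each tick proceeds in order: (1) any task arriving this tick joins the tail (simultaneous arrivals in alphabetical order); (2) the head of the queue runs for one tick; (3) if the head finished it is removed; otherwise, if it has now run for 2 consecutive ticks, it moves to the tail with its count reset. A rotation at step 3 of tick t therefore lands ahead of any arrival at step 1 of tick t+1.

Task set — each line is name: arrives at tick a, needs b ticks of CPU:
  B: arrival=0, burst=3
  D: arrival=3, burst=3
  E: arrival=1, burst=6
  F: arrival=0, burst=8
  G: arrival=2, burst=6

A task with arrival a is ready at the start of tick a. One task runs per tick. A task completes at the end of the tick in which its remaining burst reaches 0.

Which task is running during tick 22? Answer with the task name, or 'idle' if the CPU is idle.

running at tick 22 = G

t=0: queue=[B,F] q_used=0 → run B
t=1: queue=[B,F,E] q_used=1 → run B
t=2: queue=[F,E,B,G] q_used=0 → run F
t=3: queue=[F,E,B,G,D] q_used=1 → run F
t=4: queue=[E,B,G,D,F] q_used=0 → run E
t=5: queue=[E,B,G,D,F] q_used=1 → run E
t=6: queue=[B,G,D,F,E] q_used=0 → run B
t=7: queue=[G,D,F,E] q_used=0 → run G
t=8: queue=[G,D,F,E] q_used=1 → run G
t=9: queue=[D,F,E,G] q_used=0 → run D
t=10: queue=[D,F,E,G] q_used=1 → run D
t=11: queue=[F,E,G,D] q_used=0 → run F
t=12: queue=[F,E,G,D] q_used=1 → run F
t=13: queue=[E,G,D,F] q_used=0 → run E
t=14: queue=[E,G,D,F] q_used=1 → run E
t=15: queue=[G,D,F,E] q_used=0 → run G
t=16: queue=[G,D,F,E] q_used=1 → run G
t=17: queue=[D,F,E,G] q_used=0 → run D
t=18: queue=[F,E,G] q_used=0 → run F
t=19: queue=[F,E,G] q_used=1 → run F
t=20: queue=[E,G,F] q_used=0 → run E
t=21: queue=[E,G,F] q_used=1 → run E
t=22: queue=[G,F] q_used=0 → run G
t=23: queue=[G,F] q_used=1 → run G
t=24: queue=[F] q_used=0 → run F
t=25: queue=[F] q_used=1 → run F
t=26: (idle)
t=27: (idle)
t=28: (idle)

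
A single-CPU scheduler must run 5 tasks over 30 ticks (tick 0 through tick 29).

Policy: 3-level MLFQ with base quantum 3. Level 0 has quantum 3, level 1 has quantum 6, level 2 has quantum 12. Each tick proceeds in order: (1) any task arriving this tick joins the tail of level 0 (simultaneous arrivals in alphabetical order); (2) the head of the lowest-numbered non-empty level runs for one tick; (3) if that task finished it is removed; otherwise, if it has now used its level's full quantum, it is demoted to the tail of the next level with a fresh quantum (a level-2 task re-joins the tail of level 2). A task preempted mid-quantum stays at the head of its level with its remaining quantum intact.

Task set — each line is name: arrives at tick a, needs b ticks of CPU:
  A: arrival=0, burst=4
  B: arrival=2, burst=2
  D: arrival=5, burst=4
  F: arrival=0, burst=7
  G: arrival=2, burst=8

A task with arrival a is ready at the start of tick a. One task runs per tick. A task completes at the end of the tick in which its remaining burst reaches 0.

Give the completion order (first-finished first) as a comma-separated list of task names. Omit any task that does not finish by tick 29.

completion order = B, A, F, G, D

t=0: L0/L1/L2 = AF/-/- → run A
t=1: L0/L1/L2 = AF/-/- → run A
t=2: L0/L1/L2 = AFBG/-/- → run A
t=3: L0/L1/L2 = FBG/A/- → run F
t=4: L0/L1/L2 = FBG/A/- → run F
t=5: L0/L1/L2 = FBGD/A/- → run F
t=6: L0/L1/L2 = BGD/AF/- → run B
t=7: L0/L1/L2 = BGD/AF/- → run B
t=8: L0/L1/L2 = GD/AF/- → run G
t=9: L0/L1/L2 = GD/AF/- → run G
t=10: L0/L1/L2 = GD/AF/- → run G
t=11: L0/L1/L2 = D/AFG/- → run D
t=12: L0/L1/L2 = D/AFG/- → run D
t=13: L0/L1/L2 = D/AFG/- → run D
t=14: L0/L1/L2 = -/AFGD/- → run A
t=15: L0/L1/L2 = -/FGD/- → run F
t=16: L0/L1/L2 = -/FGD/- → run F
t=17: L0/L1/L2 = -/FGD/- → run F
t=18: L0/L1/L2 = -/FGD/- → run F
t=19: L0/L1/L2 = -/GD/- → run G
t=20: L0/L1/L2 = -/GD/- → run G
t=21: L0/L1/L2 = -/GD/- → run G
t=22: L0/L1/L2 = -/GD/- → run G
t=23: L0/L1/L2 = -/GD/- → run G
t=24: L0/L1/L2 = -/D/- → run D
t=25: (idle)
t=26: (idle)
t=27: (idle)
t=28: (idle)
t=29: (idle)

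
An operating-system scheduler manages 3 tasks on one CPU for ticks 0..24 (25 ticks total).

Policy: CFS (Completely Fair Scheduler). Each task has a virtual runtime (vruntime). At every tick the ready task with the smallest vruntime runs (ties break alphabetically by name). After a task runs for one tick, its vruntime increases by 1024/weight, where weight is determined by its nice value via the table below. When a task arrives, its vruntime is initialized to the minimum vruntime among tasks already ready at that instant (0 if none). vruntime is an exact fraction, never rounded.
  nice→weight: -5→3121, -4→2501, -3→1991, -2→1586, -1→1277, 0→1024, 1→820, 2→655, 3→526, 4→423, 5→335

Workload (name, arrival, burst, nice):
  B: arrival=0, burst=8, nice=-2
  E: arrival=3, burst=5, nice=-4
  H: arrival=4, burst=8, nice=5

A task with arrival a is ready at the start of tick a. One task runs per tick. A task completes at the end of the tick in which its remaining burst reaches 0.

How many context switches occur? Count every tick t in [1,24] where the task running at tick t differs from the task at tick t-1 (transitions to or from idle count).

context switches = 10

t=0: vr[B=0] → run B
t=1: vr[B=512/793] → run B
t=2: vr[B=1024/793] → run B
t=3: vr[B=1536/793 E=1536/793] → run B
t=4: vr[B=2048/793 E=1536/793 H=1536/793] → run E
t=5: vr[B=2048/793 E=76288/32513 H=1536/793] → run H
t=6: vr[B=2048/793 E=76288/32513 H=1326592/265655] → run E
t=7: vr[B=2048/793 E=89600/32513 H=1326592/265655] → run B
t=8: vr[B=2560/793 E=89600/32513 H=1326592/265655] → run E
t=9: vr[B=2560/793 E=102912/32513 H=1326592/265655] → run E
t=10: vr[B=2560/793 E=116224/32513 H=1326592/265655] → run B
t=11: vr[B=3072/793 E=116224/32513 H=1326592/265655] → run E
t=12: vr[B=3072/793 H=1326592/265655] → run B
t=13: vr[B=3584/793 H=1326592/265655] → run B
t=14: vr[H=1326592/265655] → run H
t=15: vr[H=2138624/265655] → run H
t=16: vr[H=2950656/265655] → run H
t=17: vr[H=3762688/265655] → run H
t=18: vr[H=914944/53131] → run H
t=19: vr[H=5386752/265655] → run H
t=20: vr[H=6198784/265655] → run H
t=21: (idle)
t=22: (idle)
t=23: (idle)
t=24: (idle)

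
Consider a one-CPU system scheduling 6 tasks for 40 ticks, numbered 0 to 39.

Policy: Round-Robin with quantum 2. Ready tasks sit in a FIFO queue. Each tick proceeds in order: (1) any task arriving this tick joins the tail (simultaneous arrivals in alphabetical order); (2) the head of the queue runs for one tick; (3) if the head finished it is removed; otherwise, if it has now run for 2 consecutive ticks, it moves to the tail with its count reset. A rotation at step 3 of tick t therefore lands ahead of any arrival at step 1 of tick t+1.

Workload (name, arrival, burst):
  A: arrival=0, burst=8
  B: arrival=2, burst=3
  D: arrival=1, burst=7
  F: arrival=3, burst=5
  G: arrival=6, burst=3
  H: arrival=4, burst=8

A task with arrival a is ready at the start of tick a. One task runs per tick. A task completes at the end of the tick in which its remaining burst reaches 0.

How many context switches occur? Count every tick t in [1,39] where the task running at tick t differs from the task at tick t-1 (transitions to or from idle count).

t=0: queue=[A] q_used=0 → run A
t=1: queue=[A,D] q_used=1 → run A
t=2: queue=[D,A,B] q_used=0 → run D
t=3: queue=[D,A,B,F] q_used=1 → run D
t=4: queue=[A,B,F,D,H] q_used=0 → run A
t=5: queue=[A,B,F,D,H] q_used=1 → run A
t=6: queue=[B,F,D,H,A,G] q_used=0 → run B
t=7: queue=[B,F,D,H,A,G] q_used=1 → run B
t=8: queue=[F,D,H,A,G,B] q_used=0 → run F
t=9: queue=[F,D,H,A,G,B] q_used=1 → run F
t=10: queue=[D,H,A,G,B,F] q_used=0 → run D
t=11: queue=[D,H,A,G,B,F] q_used=1 → run D
t=12: queue=[H,A,G,B,F,D] q_used=0 → run H
t=13: queue=[H,A,G,B,F,D] q_used=1 → run H
t=14: queue=[A,G,B,F,D,H] q_used=0 → run A
t=15: queue=[A,G,B,F,D,H] q_used=1 → run A
t=16: queue=[G,B,F,D,H,A] q_used=0 → run G
t=17: queue=[G,B,F,D,H,A] q_used=1 → run G
t=18: queue=[B,F,D,H,A,G] q_used=0 → run B
t=19: queue=[F,D,H,A,G] q_used=0 → run F
t=20: queue=[F,D,H,A,G] q_used=1 → run F
t=21: queue=[D,H,A,G,F] q_used=0 → run D
t=22: queue=[D,H,A,G,F] q_used=1 → run D
t=23: queue=[H,A,G,F,D] q_used=0 → run H
t=24: queue=[H,A,G,F,D] q_used=1 → run H
t=25: queue=[A,G,F,D,H] q_used=0 → run A
t=26: queue=[A,G,F,D,H] q_used=1 → run A
t=27: queue=[G,F,D,H] q_used=0 → run G
t=28: queue=[F,D,H] q_used=0 → run F
t=29: queue=[D,H] q_used=0 → run D
t=30: queue=[H] q_used=0 → run H
t=31: queue=[H] q_used=1 → run H
t=32: queue=[H] q_used=0 → run H
t=33: queue=[H] q_used=1 → run H
t=34: (idle)
t=35: (idle)
t=36: (idle)
t=37: (idle)
t=38: (idle)
t=39: (idle)

context switches = 18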